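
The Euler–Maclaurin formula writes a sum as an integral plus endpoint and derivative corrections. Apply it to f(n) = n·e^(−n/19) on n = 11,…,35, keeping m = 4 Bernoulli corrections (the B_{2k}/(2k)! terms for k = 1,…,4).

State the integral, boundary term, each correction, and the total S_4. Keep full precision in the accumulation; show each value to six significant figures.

Integral: ∫_11^35 x·e^(−x/19) dx = 156.874.
½[f(11) + f(35)] = ½[6.16537 + 5.54692] = 5.85614.
Integral + boundary = 162.730.
k=1: B_{2}/(2)! × [f^{(1)}(35) − f^{(1)}(11)] = 1/12 × (-0.133460 − 0.235995) = -0.0307879.
Partial sum through k=1: 162.700.
k=2: B_{4}/(4)! × [f^{(3)}(35) − f^{(3)}(11)] = −1/720 × (0.000508330 − 0.00375892) = 4.51471e-06.
Partial sum through k=2: 162.700.
k=3: B_{6}/(6)! × [f^{(5)}(35) − f^{(5)}(11)] = 1/30240 × (3.84032e-06 − 1.90142e-05) = -5.01781e-10.
Partial sum through k=3: 162.700.
k=4: B_{8}/(8)! × [f^{(7)}(35) − f^{(7)}(11)] = −1/1209600 × (1.73754e-08 − 7.64982e-08) = 4.88779e-14.

S_4 ≈ 162.700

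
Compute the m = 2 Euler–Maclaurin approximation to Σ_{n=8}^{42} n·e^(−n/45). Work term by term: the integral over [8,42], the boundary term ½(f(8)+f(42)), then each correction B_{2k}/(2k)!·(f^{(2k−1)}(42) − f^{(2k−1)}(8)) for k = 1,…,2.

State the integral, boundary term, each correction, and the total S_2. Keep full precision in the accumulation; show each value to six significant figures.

S_2 ≈ 468.565

The integral term ∫_8^42 x·e^(−x/45) dx = 457.014.
Endpoint term: (f(8) + f(42))/2 = (6.69703 + 16.5161)/2 = 11.6066.
So far: 468.620.
Order-1 term: 1/12 · (0.0262160 − 0.688306) = -0.0551741.
After k=1: 468.565.
Order-2 term: −1/720 · (0.000401332 − 0.00116670) = 1.06301e-06.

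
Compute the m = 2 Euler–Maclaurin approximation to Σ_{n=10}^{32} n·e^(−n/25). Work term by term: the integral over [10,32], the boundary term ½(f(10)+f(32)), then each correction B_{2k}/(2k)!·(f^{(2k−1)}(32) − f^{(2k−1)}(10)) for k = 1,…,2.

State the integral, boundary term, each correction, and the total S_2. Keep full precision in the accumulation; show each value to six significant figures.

The integral term ∫_10^32 x·e^(−x/25) dx = 190.327.
½[f(10) + f(32)] = ½[6.70320 + 8.89719] = 7.80020.
Running total after boundary: 198.127.
Correction k=1: B_{2}/2! · (f^{(1)}(32) − f^{(1)}(10)) = 1/12 · (-0.0778504 − 0.402192) = -0.0400035.
Running total after k=1: 198.087.
Correction k=2: B_{4}/4! · (f^{(3)}(32) − f^{(3)}(10)) = −1/720 · (0.000765159 − 0.00278853) = 2.81024e-06.

S_2 ≈ 198.087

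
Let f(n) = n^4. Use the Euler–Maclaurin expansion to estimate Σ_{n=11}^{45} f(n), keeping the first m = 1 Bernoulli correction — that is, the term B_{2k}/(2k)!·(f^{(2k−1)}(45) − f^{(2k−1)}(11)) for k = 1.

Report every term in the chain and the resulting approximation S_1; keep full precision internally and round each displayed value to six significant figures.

S_1 ≈ 3.89610e+07

Integral: ∫_11^45 x^4 dx = 3.68734e+07.
½[f(11) + f(45)] = ½[14641.0 + 4.10062e+06] = 2.05763e+06.
Integral + boundary = 3.89310e+07.
Correction k=1: B_{2}/2! · (f^{(1)}(45) − f^{(1)}(11)) = 1/12 · (364500 − 5324.00) = 29931.3.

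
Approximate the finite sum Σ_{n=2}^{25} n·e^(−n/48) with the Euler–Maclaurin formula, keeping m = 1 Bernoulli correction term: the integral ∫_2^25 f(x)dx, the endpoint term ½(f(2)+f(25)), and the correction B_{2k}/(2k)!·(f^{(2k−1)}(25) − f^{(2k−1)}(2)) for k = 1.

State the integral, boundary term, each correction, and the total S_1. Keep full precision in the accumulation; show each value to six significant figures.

S_1 ≈ 228.922

The integral term ∫_2^25 x·e^(−x/48) dx = 220.590.
½[f(2) + f(25)] = ½[1.91838 + 14.8506] = 8.38451.
So far: 228.974.
Order-1 term: 1/12 · (0.284637 − 0.919223) = -0.0528822.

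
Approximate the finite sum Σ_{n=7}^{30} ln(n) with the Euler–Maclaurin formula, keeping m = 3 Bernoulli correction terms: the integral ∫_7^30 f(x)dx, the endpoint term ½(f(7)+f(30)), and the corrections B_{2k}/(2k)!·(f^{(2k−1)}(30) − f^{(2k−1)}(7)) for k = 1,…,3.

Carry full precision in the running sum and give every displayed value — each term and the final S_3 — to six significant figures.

S_3 ≈ 68.0790

∫_7^30 ln(x) dx evaluates to 65.4146.
Endpoint term: (f(7) + f(30))/2 = (1.94591 + 3.40120)/2 = 2.67355.
Integral + boundary = 68.0881.
Correction k=1: B_{2}/2! · (f^{(1)}(30) − f^{(1)}(7)) = 1/12 · (0.0333333 − 0.142857) = -0.00912698.
Partial sum through k=1: 68.0790.
Correction k=2: B_{4}/4! · (f^{(3)}(30) − f^{(3)}(7)) = −1/720 · (7.40741e-05 − 0.00583090) = 7.99560e-06.
Partial sum through k=2: 68.0790.
Correction k=3: B_{6}/6! · (f^{(5)}(30) − f^{(5)}(7)) = 1/30240 · (9.87654e-07 − 0.00142798) = -4.71888e-08.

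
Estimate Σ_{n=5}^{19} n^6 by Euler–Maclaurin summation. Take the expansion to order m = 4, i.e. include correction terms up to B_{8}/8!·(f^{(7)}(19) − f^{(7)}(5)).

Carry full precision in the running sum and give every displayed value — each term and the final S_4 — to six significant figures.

S_4 ≈ 1.52451e+08

Integral: ∫_5^19 x^6 dx = 1.27685e+08.
½[f(5) + f(19)] = ½[15625.0 + 4.70459e+07] = 2.35308e+07.
Integral + boundary = 1.51216e+08.
Correction k=1: B_{2}/2! · (f^{(1)}(19) − f^{(1)}(5)) = 1/12 · (1.48566e+07 − 18750.0) = 1.23649e+06.
Running total after k=1: 1.52452e+08.
Correction k=2: B_{4}/4! · (f^{(3)}(19) − f^{(3)}(5)) = −1/720 · (823080 − 15000.0) = -1122.33.
Running total after k=2: 1.52451e+08.
Correction k=3: B_{6}/6! · (f^{(5)}(19) − f^{(5)}(5)) = 1/30240 · (13680.0 − 3600.00) = 0.333333.
Running total after k=3: 1.52451e+08.
Correction k=4: B_{8}/8! · (f^{(7)}(19) − f^{(7)}(5)) = −1/1209600 · (0.00000 − 0.00000) = 0.00000.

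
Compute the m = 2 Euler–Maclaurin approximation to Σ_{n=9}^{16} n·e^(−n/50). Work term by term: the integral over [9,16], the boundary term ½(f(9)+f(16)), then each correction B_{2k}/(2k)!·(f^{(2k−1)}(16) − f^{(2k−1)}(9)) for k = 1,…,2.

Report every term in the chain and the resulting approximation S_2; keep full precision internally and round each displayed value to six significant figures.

∫_9^16 x·e^(−x/50) dx evaluates to 67.7553.
Boundary: ½(f(9) + f(16)) = ½(7.51743 + 11.6184) = 9.56791.
So far: 77.3232.
Correction k=1: B_{2}/2! · (f^{(1)}(16) − f^{(1)}(9)) = 1/12 · (0.493781 − 0.684922) = -0.0159284.
After k=1: 77.3073.
Correction k=2: B_{4}/4! · (f^{(3)}(16) − f^{(3)}(9)) = −1/720 · (0.000778432 − 0.000942185) = 2.27435e-07.

S_2 ≈ 77.3073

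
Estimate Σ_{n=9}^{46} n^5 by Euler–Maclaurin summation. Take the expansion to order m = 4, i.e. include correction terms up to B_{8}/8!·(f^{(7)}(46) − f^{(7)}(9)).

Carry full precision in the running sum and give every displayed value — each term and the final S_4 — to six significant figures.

S_4 ≈ 1.68383e+09

Integral: ∫_9^46 x^5 dx = 1.57896e+09.
Boundary: ½(f(9) + f(46)) = ½(59049.0 + 2.05963e+08) = 1.03011e+08.
So far: 1.68197e+09.
Correction k=1: B_{2}/2! · (f^{(1)}(46) − f^{(1)}(9)) = 1/12 · (2.23873e+07 − 32805.0) = 1.86287e+06.
Running total after k=1: 1.68383e+09.
Correction k=2: B_{4}/4! · (f^{(3)}(46) − f^{(3)}(9)) = −1/720 · (126960 − 4860.00) = -169.583.
Running total after k=2: 1.68383e+09.
Correction k=3: B_{6}/6! · (f^{(5)}(46) − f^{(5)}(9)) = 1/30240 · (120.000 − 120.000) = 0.00000.
Running total after k=3: 1.68383e+09.
Correction k=4: B_{8}/8! · (f^{(7)}(46) − f^{(7)}(9)) = −1/1209600 · (0.00000 − 0.00000) = 0.00000.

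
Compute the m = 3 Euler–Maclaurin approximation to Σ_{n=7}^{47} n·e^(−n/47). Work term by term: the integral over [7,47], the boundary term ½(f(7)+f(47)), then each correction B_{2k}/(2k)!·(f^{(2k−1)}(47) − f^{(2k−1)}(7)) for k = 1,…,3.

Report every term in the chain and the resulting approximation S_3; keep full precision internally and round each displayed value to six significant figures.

S_3 ≈ 573.110

∫_7^47 x·e^(−x/47) dx evaluates to 561.511.
½[f(7) + f(47)] = ½[6.03137 + 17.2903] = 11.6609.
So far: 573.171.
Correction k=1: B_{2}/2! · (f^{(1)}(47) − f^{(1)}(7)) = 1/12 · (0.00000 − 0.733297) = -0.0611081.
Running total after k=1: 573.110.
Correction k=2: B_{4}/4! · (f^{(3)}(47) − f^{(3)}(7)) = −1/720 · (0.000333073 − 0.00111206) = 1.08193e-06.
Running total after k=2: 573.110.
Correction k=3: B_{6}/6! · (f^{(5)}(47) − f^{(5)}(7)) = 1/30240 · (3.01560e-07 − 8.56571e-07) = -1.83535e-11.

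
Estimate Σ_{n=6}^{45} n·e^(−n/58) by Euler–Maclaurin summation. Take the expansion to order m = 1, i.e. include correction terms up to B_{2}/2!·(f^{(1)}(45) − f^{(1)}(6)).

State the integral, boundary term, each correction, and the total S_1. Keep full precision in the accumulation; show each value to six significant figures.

S_1 ≈ 610.325

The integral term ∫_6^45 x·e^(−x/58) dx = 597.322.
Boundary: ½(f(6) + f(45)) = ½(5.41034 + 20.7138) = 13.0621.
Running total after boundary: 610.384.
k=1: B_{2}/(2)! × [f^{(1)}(45) − f^{(1)}(6)] = 1/12 × (0.103172 − 0.808441) = -0.0587724.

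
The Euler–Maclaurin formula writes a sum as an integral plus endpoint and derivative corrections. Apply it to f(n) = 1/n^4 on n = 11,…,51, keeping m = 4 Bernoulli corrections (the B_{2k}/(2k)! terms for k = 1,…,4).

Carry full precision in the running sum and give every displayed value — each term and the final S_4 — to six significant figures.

∫_11^51 1/x^4 dx evaluates to 0.000247925.
½[f(11) + f(51)] = ½[6.83013e-05 + 1.47815e-07] = 3.42246e-05.
Running total after boundary: 0.000282150.
Correction k=1: B_{2}/2! · (f^{(1)}(51) − f^{(1)}(11)) = 1/12 · (-1.15934e-08 − (-2.48369e-05)) = 2.06877e-06.
Running total after k=1: 0.000284219.
Correction k=2: B_{4}/4! · (f^{(3)}(51) − f^{(3)}(11)) = −1/720 · (-1.33718e-10 − (-6.15790e-06)) = -8.55245e-09.
Running total after k=2: 0.000284210.
Correction k=3: B_{6}/6! · (f^{(5)}(51) − f^{(5)}(11)) = 1/30240 · (-2.87897e-12 − (-2.84994e-06)) = 9.42438e-11.
Running total after k=3: 0.000284210.
Correction k=4: B_{8}/8! · (f^{(7)}(51) − f^{(7)}(11)) = −1/1209600 · (-9.96185e-14 − (-2.11979e-06)) = -1.75247e-12.

S_4 ≈ 0.000284210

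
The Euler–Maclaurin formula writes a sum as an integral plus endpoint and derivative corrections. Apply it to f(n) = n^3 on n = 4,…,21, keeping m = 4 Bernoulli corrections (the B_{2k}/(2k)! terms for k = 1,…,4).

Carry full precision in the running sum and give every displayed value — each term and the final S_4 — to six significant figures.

S_4 ≈ 53325.0

Integral: ∫_4^21 x^3 dx = 48556.2.
Boundary: ½(f(4) + f(21)) = ½(64.0000 + 9261.00) = 4662.50.
Integral + boundary = 53218.8.
Correction k=1: B_{2}/2! · (f^{(1)}(21) − f^{(1)}(4)) = 1/12 · (1323.00 − 48.0000) = 106.250.
Running total after k=1: 53325.0.
Correction k=2: B_{4}/4! · (f^{(3)}(21) − f^{(3)}(4)) = −1/720 · (6.00000 − 6.00000) = 0.00000.
Running total after k=2: 53325.0.
Correction k=3: B_{6}/6! · (f^{(5)}(21) − f^{(5)}(4)) = 1/30240 · (0.00000 − 0.00000) = 0.00000.
Running total after k=3: 53325.0.
Correction k=4: B_{8}/8! · (f^{(7)}(21) − f^{(7)}(4)) = −1/1209600 · (0.00000 − 0.00000) = 0.00000.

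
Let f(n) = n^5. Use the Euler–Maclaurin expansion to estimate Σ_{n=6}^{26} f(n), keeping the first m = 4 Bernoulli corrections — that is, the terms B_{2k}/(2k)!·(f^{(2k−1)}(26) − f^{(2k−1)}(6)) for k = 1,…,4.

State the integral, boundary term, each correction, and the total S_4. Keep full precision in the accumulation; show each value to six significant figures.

∫_6^26 x^5 dx evaluates to 5.14782e+07.
½[f(6) + f(26)] = ½[7776.00 + 1.18814e+07] = 5.94458e+06.
Integral + boundary = 5.74228e+07.
Correction k=1: B_{2}/2! · (f^{(1)}(26) − f^{(1)}(6)) = 1/12 · (2.28488e+06 − 6480.00) = 189867.
Partial sum through k=1: 5.76126e+07.
Correction k=2: B_{4}/4! · (f^{(3)}(26) − f^{(3)}(6)) = −1/720 · (40560.0 − 2160.00) = -53.3333.
Partial sum through k=2: 5.76126e+07.
Correction k=3: B_{6}/6! · (f^{(5)}(26) − f^{(5)}(6)) = 1/30240 · (120.000 − 120.000) = 0.00000.
Partial sum through k=3: 5.76126e+07.
Correction k=4: B_{8}/8! · (f^{(7)}(26) − f^{(7)}(6)) = −1/1209600 · (0.00000 − 0.00000) = 0.00000.

S_4 ≈ 5.76126e+07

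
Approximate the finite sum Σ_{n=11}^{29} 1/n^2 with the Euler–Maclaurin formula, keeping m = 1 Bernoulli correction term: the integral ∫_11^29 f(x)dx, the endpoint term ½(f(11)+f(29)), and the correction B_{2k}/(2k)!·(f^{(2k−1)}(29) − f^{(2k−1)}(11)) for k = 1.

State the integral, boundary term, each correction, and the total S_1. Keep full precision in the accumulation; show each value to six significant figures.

S_1 ≈ 0.0612715

The integral term ∫_11^29 1/x^2 dx = 0.0564263.
½[f(11) + f(29)] = ½[0.00826446 + 0.00118906] = 0.00472676.
Integral + boundary = 0.0611531.
Correction k=1: B_{2}/2! · (f^{(1)}(29) − f^{(1)}(11)) = 1/12 · (-8.20042e-05 − (-0.00150263)) = 0.000118385.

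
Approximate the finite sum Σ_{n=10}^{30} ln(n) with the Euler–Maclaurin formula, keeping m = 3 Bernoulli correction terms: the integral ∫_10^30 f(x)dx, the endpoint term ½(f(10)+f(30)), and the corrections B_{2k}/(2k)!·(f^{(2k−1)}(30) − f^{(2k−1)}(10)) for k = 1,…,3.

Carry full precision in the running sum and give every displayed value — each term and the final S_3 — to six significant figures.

S_3 ≈ 61.8564

Integral: ∫_10^30 ln(x) dx = 59.0101.
Endpoint term: (f(10) + f(30))/2 = (2.30259 + 3.40120)/2 = 2.85189.
So far: 61.8620.
Order-1 term: 1/12 · (0.0333333 − 0.100000) = -0.00555556.
Partial sum through k=1: 61.8564.
Order-2 term: −1/720 · (7.40741e-05 − 0.00200000) = 2.67490e-06.
Partial sum through k=2: 61.8564.
Order-3 term: 1/30240 · (9.87654e-07 − 0.000240000) = -7.90385e-09.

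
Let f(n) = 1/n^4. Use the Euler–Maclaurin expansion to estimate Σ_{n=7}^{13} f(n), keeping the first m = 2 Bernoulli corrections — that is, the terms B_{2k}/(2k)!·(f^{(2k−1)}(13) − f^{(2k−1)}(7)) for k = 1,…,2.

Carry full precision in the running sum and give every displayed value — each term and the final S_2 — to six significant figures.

S_2 ≈ 0.00106458

∫_7^13 1/x^4 dx evaluates to 0.000820095.
Endpoint term: (f(7) + f(13))/2 = (0.000416493 + 3.50128e-05)/2 = 0.000225753.
Running total after boundary: 0.00104585.
k=1: B_{2}/(2)! × [f^{(1)}(13) − f^{(1)}(7)] = 1/12 × (-1.07732e-05 − (-0.000237996)) = 1.89352e-05.
After k=1: 0.00106478.
k=2: B_{4}/(4)! × [f^{(3)}(13) − f^{(3)}(7)] = −1/720 × (-1.91240e-06 − (-0.000145712)) = -1.99722e-07.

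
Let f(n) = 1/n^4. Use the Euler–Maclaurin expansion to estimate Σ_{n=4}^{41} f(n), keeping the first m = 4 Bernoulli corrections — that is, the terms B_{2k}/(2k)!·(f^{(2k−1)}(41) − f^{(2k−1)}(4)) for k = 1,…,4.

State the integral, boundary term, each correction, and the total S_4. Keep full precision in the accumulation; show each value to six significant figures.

S_4 ≈ 0.00747287

∫_4^41 1/x^4 dx evaluates to 0.00520350.
Endpoint term: (f(4) + f(41))/2 = (0.00390625 + 3.53887e-07)/2 = 0.00195330.
So far: 0.00715680.
Order-1 term: 1/12 · (-3.45256e-08 − (-0.00390625)) = 0.000325518.
Running total after k=1: 0.00748232.
Order-2 term: −1/720 · (-6.16161e-10 − (-0.00732422)) = -1.01725e-05.
Running total after k=2: 0.00747214.
Order-3 term: 1/30240 · (-2.05265e-11 − (-0.0256348)) = 8.47711e-07.
Running total after k=3: 0.00747299.
Order-4 term: −1/1209600 · (-1.09898e-12 − (-0.144196)) = -1.19209e-07.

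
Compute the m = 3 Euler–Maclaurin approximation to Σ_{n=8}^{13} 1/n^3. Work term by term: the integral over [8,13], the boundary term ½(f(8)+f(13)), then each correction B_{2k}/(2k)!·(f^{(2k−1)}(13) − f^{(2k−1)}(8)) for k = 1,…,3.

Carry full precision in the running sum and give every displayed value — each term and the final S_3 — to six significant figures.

S_3 ≈ 0.00611005

Integral: ∫_8^13 1/x^3 dx = 0.00485392.
½[f(8) + f(13)] = ½[0.00195312 + 0.000455166] = 0.00120415.
So far: 0.00605807.
Correction k=1: B_{2}/2! · (f^{(1)}(13) − f^{(1)}(8)) = 1/12 · (-0.000105038 − (-0.000732422)) = 5.22820e-05.
After k=1: 0.00611035.
Correction k=2: B_{4}/4! · (f^{(3)}(13) − f^{(3)}(8)) = −1/720 · (-1.24306e-05 − (-0.000228882)) = -3.00627e-07.
After k=2: 0.00611005.
Correction k=3: B_{6}/6! · (f^{(5)}(13) − f^{(5)}(8)) = 1/30240 · (-3.08925e-06 − (-0.000150204)) = 4.86490e-09.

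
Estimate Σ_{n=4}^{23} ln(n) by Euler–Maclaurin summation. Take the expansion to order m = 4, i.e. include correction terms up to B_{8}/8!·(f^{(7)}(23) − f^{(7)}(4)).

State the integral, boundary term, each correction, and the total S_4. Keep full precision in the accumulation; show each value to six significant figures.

S_4 ≈ 49.8149

∫_4^23 ln(x) dx evaluates to 47.5712.
Endpoint term: (f(4) + f(23))/2 = (1.38629 + 3.13549)/2 = 2.26089.
So far: 49.8321.
Order-1 term: 1/12 · (0.0434783 − 0.250000) = -0.0172101.
After k=1: 49.8149.
Order-2 term: −1/720 · (0.000164379 − 0.0312500) = 4.31745e-05.
After k=2: 49.8149.
Order-3 term: 1/30240 · (3.72883e-06 − 0.0234375) = -7.74926e-07.
After k=3: 49.8149.
Order-4 term: −1/1209600 · (2.11465e-07 − 0.0439453) = 3.63303e-08.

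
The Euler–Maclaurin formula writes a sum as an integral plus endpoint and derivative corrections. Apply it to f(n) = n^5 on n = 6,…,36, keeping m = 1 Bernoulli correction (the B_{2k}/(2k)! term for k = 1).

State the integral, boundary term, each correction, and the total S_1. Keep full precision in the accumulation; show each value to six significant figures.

S_1 ≈ 3.93726e+08

The integral term ∫_6^36 x^5 dx = 3.62789e+08.
Endpoint term: (f(6) + f(36))/2 = (7776.00 + 6.04662e+07)/2 = 3.02370e+07.
Integral + boundary = 3.93026e+08.
k=1: B_{2}/(2)! × [f^{(1)}(36) − f^{(1)}(6)] = 1/12 × (8.39808e+06 − 6480.00) = 699300.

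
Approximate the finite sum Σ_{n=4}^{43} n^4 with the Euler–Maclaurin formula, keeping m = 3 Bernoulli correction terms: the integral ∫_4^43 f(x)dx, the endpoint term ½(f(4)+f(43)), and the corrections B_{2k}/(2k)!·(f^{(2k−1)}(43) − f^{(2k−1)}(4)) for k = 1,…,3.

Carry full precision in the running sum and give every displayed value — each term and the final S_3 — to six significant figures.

∫_4^43 x^4 dx evaluates to 2.94015e+07.
Endpoint term: (f(4) + f(43))/2 = (256.000 + 3.41880e+06)/2 = 1.70953e+06.
Integral + boundary = 3.11110e+07.
Correction k=1: B_{2}/2! · (f^{(1)}(43) − f^{(1)}(4)) = 1/12 · (318028 − 256.000) = 26481.0.
Partial sum through k=1: 3.11375e+07.
Correction k=2: B_{4}/4! · (f^{(3)}(43) − f^{(3)}(4)) = −1/720 · (1032.00 − 96.0000) = -1.30000.
Partial sum through k=2: 3.11375e+07.
Correction k=3: B_{6}/6! · (f^{(5)}(43) − f^{(5)}(4)) = 1/30240 · (0.00000 − 0.00000) = 0.00000.

S_3 ≈ 3.11375e+07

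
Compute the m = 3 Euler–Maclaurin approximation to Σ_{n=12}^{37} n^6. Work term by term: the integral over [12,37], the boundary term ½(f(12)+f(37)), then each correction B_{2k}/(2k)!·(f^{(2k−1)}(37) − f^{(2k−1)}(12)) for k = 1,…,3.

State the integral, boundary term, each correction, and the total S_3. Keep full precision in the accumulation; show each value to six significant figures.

Integral: ∫_12^37 x^6 dx = 1.35566e+10.
Endpoint term: (f(12) + f(37))/2 = (2.98598e+06 + 2.56573e+09)/2 = 1.28436e+09.
Running total after boundary: 1.48409e+10.
Correction k=1: B_{2}/2! · (f^{(1)}(37) − f^{(1)}(12)) = 1/12 · (4.16064e+08 − 1.49299e+06) = 3.45476e+07.
Running total after k=1: 1.48755e+10.
Correction k=2: B_{4}/4! · (f^{(3)}(37) − f^{(3)}(12)) = −1/720 · (6.07836e+06 − 207360) = -8154.17.
Running total after k=2: 1.48755e+10.
Correction k=3: B_{6}/6! · (f^{(5)}(37) − f^{(5)}(12)) = 1/30240 · (26640.0 − 8640.00) = 0.595238.

S_3 ≈ 1.48755e+10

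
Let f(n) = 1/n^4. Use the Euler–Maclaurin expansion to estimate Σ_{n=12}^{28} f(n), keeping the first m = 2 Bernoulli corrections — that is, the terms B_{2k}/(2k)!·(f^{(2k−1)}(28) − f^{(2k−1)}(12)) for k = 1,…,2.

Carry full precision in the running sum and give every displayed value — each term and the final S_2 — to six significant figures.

S_2 ≈ 0.000203958

Integral: ∫_12^28 1/x^4 dx = 0.000177717.
Endpoint term: (f(12) + f(28))/2 = (4.82253e-05 + 1.62693e-06)/2 = 2.49261e-05.
So far: 0.000202643.
Order-1 term: 1/12 · (-2.32418e-07 − (-1.60751e-05)) = 1.32022e-06.
After k=1: 0.000203963.
Order-2 term: −1/720 · (-8.89355e-09 − (-3.34898e-06)) = -4.63901e-09.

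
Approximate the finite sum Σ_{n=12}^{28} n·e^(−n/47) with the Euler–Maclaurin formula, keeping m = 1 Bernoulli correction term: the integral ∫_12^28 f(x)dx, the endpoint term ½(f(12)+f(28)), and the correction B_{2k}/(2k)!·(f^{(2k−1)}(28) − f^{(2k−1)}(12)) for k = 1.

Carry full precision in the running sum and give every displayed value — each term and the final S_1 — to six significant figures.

S_1 ≈ 217.682

Integral: ∫_12^28 x·e^(−x/47) dx = 205.347.
Endpoint term: (f(12) + f(28))/2 = (9.29603 + 15.4323)/2 = 12.3641.
Running total after boundary: 217.711.
Correction k=1: B_{2}/2! · (f^{(1)}(28) − f^{(1)}(12)) = 1/12 · (0.222806 − 0.576881) = -0.0295063.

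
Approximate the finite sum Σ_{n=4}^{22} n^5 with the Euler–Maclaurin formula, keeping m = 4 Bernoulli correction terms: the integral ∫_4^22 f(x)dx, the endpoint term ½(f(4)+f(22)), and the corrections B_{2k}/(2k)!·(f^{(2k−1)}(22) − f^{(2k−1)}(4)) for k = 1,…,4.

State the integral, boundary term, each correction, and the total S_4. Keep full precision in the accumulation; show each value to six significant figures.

S_4 ≈ 2.15708e+07

The integral term ∫_4^22 x^5 dx = 1.88960e+07.
Endpoint term: (f(4) + f(22))/2 = (1024.00 + 5.15363e+06)/2 = 2.57733e+06.
Integral + boundary = 2.14733e+07.
Order-1 term: 1/12 · (1.17128e+06 − 1280.00) = 97500.0.
After k=1: 2.15708e+07.
Order-2 term: −1/720 · (29040.0 − 960.000) = -39.0000.
After k=2: 2.15708e+07.
Order-3 term: 1/30240 · (120.000 − 120.000) = 0.00000.
After k=3: 2.15708e+07.
Order-4 term: −1/1209600 · (0.00000 − 0.00000) = 0.00000.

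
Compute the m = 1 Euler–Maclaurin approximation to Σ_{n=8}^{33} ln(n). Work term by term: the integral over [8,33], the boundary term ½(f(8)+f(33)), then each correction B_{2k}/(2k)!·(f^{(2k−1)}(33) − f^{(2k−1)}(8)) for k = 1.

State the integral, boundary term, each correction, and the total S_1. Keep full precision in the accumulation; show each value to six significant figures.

The integral term ∫_8^33 ln(x) dx = 73.7492.
Endpoint term: (f(8) + f(33))/2 = (2.07944 + 3.49651)/2 = 2.78797.
Integral + boundary = 76.5372.
k=1: B_{2}/(2)! × [f^{(1)}(33) − f^{(1)}(8)] = 1/12 × (0.0303030 − 0.125000) = -0.00789141.

S_1 ≈ 76.5293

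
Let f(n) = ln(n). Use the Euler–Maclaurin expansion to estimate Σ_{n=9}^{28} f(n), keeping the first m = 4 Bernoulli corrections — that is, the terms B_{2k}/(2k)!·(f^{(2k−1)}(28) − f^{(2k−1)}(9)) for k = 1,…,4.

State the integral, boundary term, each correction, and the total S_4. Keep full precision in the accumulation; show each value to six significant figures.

Integral: ∫_9^28 ln(x) dx = 54.5267.
½[f(9) + f(28)] = ½[2.19722 + 3.33220] = 2.76471.
So far: 57.2914.
Correction k=1: B_{2}/2! · (f^{(1)}(28) − f^{(1)}(9)) = 1/12 · (0.0357143 − 0.111111) = -0.00628307.
Running total after k=1: 57.2851.
Correction k=2: B_{4}/4! · (f^{(3)}(28) − f^{(3)}(9)) = −1/720 · (9.11079e-05 − 0.00274348) = 3.68386e-06.
Running total after k=2: 57.2851.
Correction k=3: B_{6}/6! · (f^{(5)}(28) − f^{(5)}(9)) = 1/30240 · (1.39451e-06 − 0.000406442) = -1.33944e-08.
Running total after k=3: 57.2851.
Correction k=4: B_{8}/8! · (f^{(7)}(28) − f^{(7)}(9)) = −1/1209600 · (5.33613e-08 − 0.000150534) = 1.24405e-10.

S_4 ≈ 57.2851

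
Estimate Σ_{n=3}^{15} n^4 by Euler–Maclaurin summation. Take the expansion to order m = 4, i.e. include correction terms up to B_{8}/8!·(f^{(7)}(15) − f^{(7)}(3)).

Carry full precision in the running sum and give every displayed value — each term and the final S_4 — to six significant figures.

S_4 ≈ 178295

∫_3^15 x^4 dx evaluates to 151826.
½[f(3) + f(15)] = ½[81.0000 + 50625.0] = 25353.0.
So far: 177179.
Correction k=1: B_{2}/2! · (f^{(1)}(15) − f^{(1)}(3)) = 1/12 · (13500.0 − 108.000) = 1116.00.
Running total after k=1: 178295.
Correction k=2: B_{4}/4! · (f^{(3)}(15) − f^{(3)}(3)) = −1/720 · (360.000 − 72.0000) = -0.400000.
Running total after k=2: 178295.
Correction k=3: B_{6}/6! · (f^{(5)}(15) − f^{(5)}(3)) = 1/30240 · (0.00000 − 0.00000) = 0.00000.
Running total after k=3: 178295.
Correction k=4: B_{8}/8! · (f^{(7)}(15) − f^{(7)}(3)) = −1/1209600 · (0.00000 − 0.00000) = 0.00000.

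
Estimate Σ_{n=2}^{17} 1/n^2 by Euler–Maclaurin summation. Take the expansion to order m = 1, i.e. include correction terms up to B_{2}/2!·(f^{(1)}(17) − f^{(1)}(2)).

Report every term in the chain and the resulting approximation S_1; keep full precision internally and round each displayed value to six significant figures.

S_1 ≈ 0.588706

The integral term ∫_2^17 1/x^2 dx = 0.441176.
Endpoint term: (f(2) + f(17))/2 = (0.250000 + 0.00346021)/2 = 0.126730.
So far: 0.567907.
Order-1 term: 1/12 · (-0.000407083 − (-0.250000)) = 0.0207994.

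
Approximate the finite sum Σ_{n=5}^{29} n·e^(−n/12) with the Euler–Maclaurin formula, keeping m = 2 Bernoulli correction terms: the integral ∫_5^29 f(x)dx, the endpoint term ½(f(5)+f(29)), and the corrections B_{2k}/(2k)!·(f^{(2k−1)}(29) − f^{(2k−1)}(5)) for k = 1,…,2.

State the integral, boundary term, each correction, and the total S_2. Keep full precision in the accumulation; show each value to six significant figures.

S_2 ≈ 93.4888

Integral: ∫_5^29 x·e^(−x/12) dx = 90.5896.
Endpoint term: (f(5) + f(29))/2 = (3.29620 + 2.58734)/2 = 2.94177.
Integral + boundary = 93.5313.
Correction k=1: B_{2}/2! · (f^{(1)}(29) − f^{(1)}(5)) = 1/12 · (-0.126393 − 0.384557) = -0.0425792.
Partial sum through k=1: 93.4888.
Correction k=2: B_{4}/4! · (f^{(3)}(29) − f^{(3)}(5)) = −1/720 · (0.000361418 − 0.0118267) = 1.59239e-05.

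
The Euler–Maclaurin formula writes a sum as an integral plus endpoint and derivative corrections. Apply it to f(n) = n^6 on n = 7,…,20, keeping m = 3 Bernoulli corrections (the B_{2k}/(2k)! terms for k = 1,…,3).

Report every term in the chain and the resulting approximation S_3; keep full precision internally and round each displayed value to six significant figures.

Integral: ∫_7^20 x^6 dx = 1.82739e+08.
Endpoint term: (f(7) + f(20))/2 = (117649 + 6.40000e+07)/2 = 3.20588e+07.
So far: 2.14798e+08.
Order-1 term: 1/12 · (1.92000e+07 − 100842) = 1.59160e+06.
Running total after k=1: 2.16390e+08.
Order-2 term: −1/720 · (960000 − 41160.0) = -1276.17.
Running total after k=2: 2.16389e+08.
Order-3 term: 1/30240 · (14400.0 − 5040.00) = 0.309524.

S_3 ≈ 2.16389e+08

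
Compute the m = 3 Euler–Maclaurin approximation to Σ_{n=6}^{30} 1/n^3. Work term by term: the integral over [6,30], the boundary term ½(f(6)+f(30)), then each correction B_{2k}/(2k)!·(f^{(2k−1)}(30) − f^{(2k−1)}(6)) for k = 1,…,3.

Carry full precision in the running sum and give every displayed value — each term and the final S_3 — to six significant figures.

S_3 ≈ 0.0158575

Integral: ∫_6^30 1/x^3 dx = 0.0133333.
Endpoint term: (f(6) + f(30))/2 = (0.00462963 + 3.70370e-05)/2 = 0.00233333.
Running total after boundary: 0.0156667.
Correction k=1: B_{2}/2! · (f^{(1)}(30) − f^{(1)}(6)) = 1/12 · (-3.70370e-06 − (-0.00231481)) = 0.000192593.
After k=1: 0.0158593.
Correction k=2: B_{4}/4! · (f^{(3)}(30) − f^{(3)}(6)) = −1/720 · (-8.23045e-08 − (-0.00128601)) = -1.78601e-06.
After k=2: 0.0158575.
Correction k=3: B_{6}/6! · (f^{(5)}(30) − f^{(5)}(6)) = 1/30240 · (-3.84088e-09 − (-0.00150034)) = 4.96144e-08.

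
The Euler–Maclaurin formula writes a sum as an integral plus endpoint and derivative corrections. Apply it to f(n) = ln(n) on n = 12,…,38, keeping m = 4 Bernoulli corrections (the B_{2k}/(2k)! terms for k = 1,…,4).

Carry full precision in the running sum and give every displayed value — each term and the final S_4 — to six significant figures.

S_4 ≈ 85.4659

Integral: ∫_12^38 ln(x) dx = 82.4094.
Endpoint term: (f(12) + f(38))/2 = (2.48491 + 3.63759)/2 = 3.06125.
Integral + boundary = 85.4706.
Order-1 term: 1/12 · (0.0263158 − 0.0833333) = -0.00475146.
Partial sum through k=1: 85.4659.
Order-2 term: −1/720 · (3.64485e-05 − 0.00115741) = 1.55689e-06.
Partial sum through k=2: 85.4659.
Order-3 term: 1/30240 · (3.02896e-07 − 9.64506e-05) = -3.17949e-09.
Partial sum through k=3: 85.4659.
Order-4 term: −1/1209600 · (6.29285e-09 − 2.00939e-05) = 1.66068e-11.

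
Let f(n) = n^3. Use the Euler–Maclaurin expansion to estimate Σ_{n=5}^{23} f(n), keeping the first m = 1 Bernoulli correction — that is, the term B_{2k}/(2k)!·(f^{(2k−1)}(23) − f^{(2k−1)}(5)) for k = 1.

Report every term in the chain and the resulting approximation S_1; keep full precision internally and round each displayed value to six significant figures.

Integral: ∫_5^23 x^3 dx = 69804.0.
Endpoint term: (f(5) + f(23))/2 = (125.000 + 12167.0)/2 = 6146.00.
Running total after boundary: 75950.0.
Order-1 term: 1/12 · (1587.00 − 75.0000) = 126.000.

S_1 ≈ 76076.0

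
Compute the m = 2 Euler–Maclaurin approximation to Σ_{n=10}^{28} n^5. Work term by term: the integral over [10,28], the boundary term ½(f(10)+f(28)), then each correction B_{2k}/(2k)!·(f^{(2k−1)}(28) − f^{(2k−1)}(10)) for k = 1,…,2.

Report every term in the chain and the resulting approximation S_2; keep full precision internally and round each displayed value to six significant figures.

Integral: ∫_10^28 x^5 dx = 8.01484e+07.
Endpoint term: (f(10) + f(28))/2 = (100000 + 1.72104e+07)/2 = 8.65518e+06.
Running total after boundary: 8.88036e+07.
k=1: B_{2}/(2)! × [f^{(1)}(28) − f^{(1)}(10)] = 1/12 × (3.07328e+06 − 50000.0) = 251940.
Partial sum through k=1: 8.90555e+07.
k=2: B_{4}/(4)! × [f^{(3)}(28) − f^{(3)}(10)] = −1/720 × (47040.0 − 6000.00) = -57.0000.

S_2 ≈ 8.90555e+07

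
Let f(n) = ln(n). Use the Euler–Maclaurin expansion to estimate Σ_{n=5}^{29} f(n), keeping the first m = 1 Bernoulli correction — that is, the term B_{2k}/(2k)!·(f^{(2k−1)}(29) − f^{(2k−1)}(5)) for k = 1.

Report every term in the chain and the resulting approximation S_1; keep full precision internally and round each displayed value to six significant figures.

S_1 ≈ 68.0790

∫_5^29 ln(x) dx evaluates to 65.6044.
½[f(5) + f(29)] = ½[1.60944 + 3.36730] = 2.48837.
Running total after boundary: 68.0928.
k=1: B_{2}/(2)! × [f^{(1)}(29) − f^{(1)}(5)] = 1/12 × (0.0344828 − 0.200000) = -0.0137931.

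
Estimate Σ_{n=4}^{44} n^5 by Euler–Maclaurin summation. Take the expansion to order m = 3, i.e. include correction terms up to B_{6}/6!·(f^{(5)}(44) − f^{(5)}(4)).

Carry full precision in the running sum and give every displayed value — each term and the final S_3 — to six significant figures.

Integral: ∫_4^44 x^5 dx = 1.20938e+09.
½[f(4) + f(44)] = ½[1024.00 + 1.64916e+08] = 8.24586e+07.
Integral + boundary = 1.29184e+09.
k=1: B_{2}/(2)! × [f^{(1)}(44) − f^{(1)}(4)] = 1/12 × (1.87405e+07 − 1280.00) = 1.56160e+06.
Running total after k=1: 1.29341e+09.
k=2: B_{4}/(4)! × [f^{(3)}(44) − f^{(3)}(4)] = −1/720 × (116160 − 960.000) = -160.000.
Running total after k=2: 1.29341e+09.
k=3: B_{6}/(6)! × [f^{(5)}(44) − f^{(5)}(4)] = 1/30240 × (120.000 − 120.000) = 0.00000.

S_3 ≈ 1.29341e+09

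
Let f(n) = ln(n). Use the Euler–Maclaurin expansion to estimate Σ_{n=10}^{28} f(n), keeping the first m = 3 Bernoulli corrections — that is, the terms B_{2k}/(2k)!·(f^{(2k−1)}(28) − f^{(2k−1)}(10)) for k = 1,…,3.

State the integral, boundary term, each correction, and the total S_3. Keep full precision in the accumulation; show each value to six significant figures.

S_3 ≈ 55.0879

The integral term ∫_10^28 ln(x) dx = 52.2759.
Boundary: ½(f(10) + f(28)) = ½(2.30259 + 3.33220) = 2.81739.
Integral + boundary = 55.0933.
Order-1 term: 1/12 · (0.0357143 − 0.100000) = -0.00535714.
Partial sum through k=1: 55.0879.
Order-2 term: −1/720 · (9.11079e-05 − 0.00200000) = 2.65124e-06.
Partial sum through k=2: 55.0879.
Order-3 term: 1/30240 · (1.39451e-06 − 0.000240000) = -7.89039e-09.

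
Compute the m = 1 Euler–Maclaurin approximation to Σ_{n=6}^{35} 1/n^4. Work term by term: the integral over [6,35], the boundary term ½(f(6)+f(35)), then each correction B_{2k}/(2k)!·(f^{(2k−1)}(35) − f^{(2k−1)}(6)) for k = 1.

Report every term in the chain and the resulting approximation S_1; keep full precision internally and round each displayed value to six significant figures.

The integral term ∫_6^35 1/x^4 dx = 0.00153544.
Endpoint term: (f(6) + f(35))/2 = (0.000771605 + 6.66389e-07)/2 = 0.000386136.
Integral + boundary = 0.00192157.
k=1: B_{2}/(2)! × [f^{(1)}(35) − f^{(1)}(6)] = 1/12 × (-7.61587e-08 − (-0.000514403)) = 4.28606e-05.

S_1 ≈ 0.00196443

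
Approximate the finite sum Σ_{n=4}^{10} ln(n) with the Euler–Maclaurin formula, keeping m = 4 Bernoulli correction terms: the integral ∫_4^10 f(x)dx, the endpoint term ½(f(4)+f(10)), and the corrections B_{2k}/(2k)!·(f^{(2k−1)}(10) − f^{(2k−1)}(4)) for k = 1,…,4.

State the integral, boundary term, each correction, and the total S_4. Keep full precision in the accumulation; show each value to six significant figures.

S_4 ≈ 13.3127

Integral: ∫_4^10 ln(x) dx = 11.4807.
Boundary: ½(f(4) + f(10)) = ½(1.38629 + 2.30259) = 1.84444.
Running total after boundary: 13.3251.
Correction k=1: B_{2}/2! · (f^{(1)}(10) − f^{(1)}(4)) = 1/12 · (0.100000 − 0.250000) = -0.0125000.
Running total after k=1: 13.3126.
Correction k=2: B_{4}/4! · (f^{(3)}(10) − f^{(3)}(4)) = −1/720 · (0.00200000 − 0.0312500) = 4.06250e-05.
Running total after k=2: 13.3127.
Correction k=3: B_{6}/6! · (f^{(5)}(10) − f^{(5)}(4)) = 1/30240 · (0.000240000 − 0.0234375) = -7.67113e-07.
Running total after k=3: 13.3127.
Correction k=4: B_{8}/8! · (f^{(7)}(10) − f^{(7)}(4)) = −1/1209600 · (7.20000e-05 − 0.0439453) = 3.62709e-08.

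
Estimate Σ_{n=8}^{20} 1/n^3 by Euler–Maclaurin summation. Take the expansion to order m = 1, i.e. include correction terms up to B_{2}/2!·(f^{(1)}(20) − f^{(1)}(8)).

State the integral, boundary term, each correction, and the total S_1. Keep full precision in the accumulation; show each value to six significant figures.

S_1 ≈ 0.00766104

The integral term ∫_8^20 1/x^3 dx = 0.00656250.
Endpoint term: (f(8) + f(20))/2 = (0.00195312 + 0.000125000)/2 = 0.00103906.
So far: 0.00760156.
Correction k=1: B_{2}/2! · (f^{(1)}(20) − f^{(1)}(8)) = 1/12 · (-1.87500e-05 − (-0.000732422)) = 5.94727e-05.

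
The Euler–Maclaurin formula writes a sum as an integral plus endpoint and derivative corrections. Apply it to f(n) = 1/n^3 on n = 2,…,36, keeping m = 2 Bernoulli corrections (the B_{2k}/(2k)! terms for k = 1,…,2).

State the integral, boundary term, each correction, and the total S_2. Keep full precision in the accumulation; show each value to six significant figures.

S_2 ≈ 0.201448

The integral term ∫_2^36 1/x^3 dx = 0.124614.
½[f(2) + f(36)] = ½[0.125000 + 2.14335e-05] = 0.0625107.
Running total after boundary: 0.187125.
Correction k=1: B_{2}/2! · (f^{(1)}(36) − f^{(1)}(2)) = 1/12 · (-1.78612e-06 − (-0.187500)) = 0.0156249.
Running total after k=1: 0.202750.
Correction k=2: B_{4}/4! · (f^{(3)}(36) − f^{(3)}(2)) = −1/720 · (-2.75636e-08 − (-0.937500)) = -0.00130208.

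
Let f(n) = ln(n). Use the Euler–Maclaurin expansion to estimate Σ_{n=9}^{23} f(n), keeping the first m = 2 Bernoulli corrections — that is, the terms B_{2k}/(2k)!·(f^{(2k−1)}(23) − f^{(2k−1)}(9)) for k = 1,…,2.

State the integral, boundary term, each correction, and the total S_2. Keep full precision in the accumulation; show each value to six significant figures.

S_2 ≈ 41.0021

∫_9^23 ln(x) dx evaluates to 38.3413.
Boundary: ½(f(9) + f(23)) = ½(2.19722 + 3.13549) = 2.66636.
Integral + boundary = 41.0077.
k=1: B_{2}/(2)! × [f^{(1)}(23) − f^{(1)}(9)] = 1/12 × (0.0434783 − 0.111111) = -0.00563607.
After k=1: 41.0021.
k=2: B_{4}/(4)! × [f^{(3)}(23) − f^{(3)}(9)] = −1/720 × (0.000164379 − 0.00274348) = 3.58209e-06.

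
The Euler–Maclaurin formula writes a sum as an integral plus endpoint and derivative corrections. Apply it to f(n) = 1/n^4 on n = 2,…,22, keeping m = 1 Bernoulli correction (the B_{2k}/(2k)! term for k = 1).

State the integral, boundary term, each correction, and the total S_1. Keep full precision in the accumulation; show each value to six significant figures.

∫_2^22 1/x^4 dx evaluates to 0.0416354.
Endpoint term: (f(2) + f(22))/2 = (0.0625000 + 4.26883e-06)/2 = 0.0312521.
So far: 0.0728875.
k=1: B_{2}/(2)! × [f^{(1)}(22) − f^{(1)}(2)] = 1/12 × (-7.76152e-07 − (-0.125000)) = 0.0104166.

S_1 ≈ 0.0833041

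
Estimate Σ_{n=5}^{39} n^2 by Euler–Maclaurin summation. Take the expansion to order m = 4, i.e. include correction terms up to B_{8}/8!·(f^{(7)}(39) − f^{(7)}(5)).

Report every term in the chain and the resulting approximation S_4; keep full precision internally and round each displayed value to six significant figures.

S_4 ≈ 20510.0

The integral term ∫_5^39 x^2 dx = 19731.3.
Endpoint term: (f(5) + f(39))/2 = (25.0000 + 1521.00)/2 = 773.000.
Running total after boundary: 20504.3.
Correction k=1: B_{2}/2! · (f^{(1)}(39) − f^{(1)}(5)) = 1/12 · (78.0000 − 10.0000) = 5.66667.
Partial sum through k=1: 20510.0.
Correction k=2: B_{4}/4! · (f^{(3)}(39) − f^{(3)}(5)) = −1/720 · (0.00000 − 0.00000) = 0.00000.
Partial sum through k=2: 20510.0.
Correction k=3: B_{6}/6! · (f^{(5)}(39) − f^{(5)}(5)) = 1/30240 · (0.00000 − 0.00000) = 0.00000.
Partial sum through k=3: 20510.0.
Correction k=4: B_{8}/8! · (f^{(7)}(39) − f^{(7)}(5)) = −1/1209600 · (0.00000 − 0.00000) = 0.00000.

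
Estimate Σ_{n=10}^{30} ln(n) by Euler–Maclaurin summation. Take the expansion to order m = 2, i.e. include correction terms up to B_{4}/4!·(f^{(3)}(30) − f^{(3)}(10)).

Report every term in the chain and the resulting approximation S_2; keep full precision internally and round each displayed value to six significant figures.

The integral term ∫_10^30 ln(x) dx = 59.0101.
½[f(10) + f(30)] = ½[2.30259 + 3.40120] = 2.85189.
So far: 61.8620.
k=1: B_{2}/(2)! × [f^{(1)}(30) − f^{(1)}(10)] = 1/12 × (0.0333333 − 0.100000) = -0.00555556.
Partial sum through k=1: 61.8564.
k=2: B_{4}/(4)! × [f^{(3)}(30) − f^{(3)}(10)] = −1/720 × (7.40741e-05 − 0.00200000) = 2.67490e-06.

S_2 ≈ 61.8564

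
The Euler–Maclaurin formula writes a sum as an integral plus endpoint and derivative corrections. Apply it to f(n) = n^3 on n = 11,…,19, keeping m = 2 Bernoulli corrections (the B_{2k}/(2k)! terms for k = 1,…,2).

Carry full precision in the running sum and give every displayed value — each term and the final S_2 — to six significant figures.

S_2 ≈ 33075.0

The integral term ∫_11^19 x^3 dx = 28920.0.
Boundary: ½(f(11) + f(19)) = ½(1331.00 + 6859.00) = 4095.00.
Running total after boundary: 33015.0.
Correction k=1: B_{2}/2! · (f^{(1)}(19) − f^{(1)}(11)) = 1/12 · (1083.00 − 363.000) = 60.0000.
Running total after k=1: 33075.0.
Correction k=2: B_{4}/4! · (f^{(3)}(19) − f^{(3)}(11)) = −1/720 · (6.00000 − 6.00000) = 0.00000.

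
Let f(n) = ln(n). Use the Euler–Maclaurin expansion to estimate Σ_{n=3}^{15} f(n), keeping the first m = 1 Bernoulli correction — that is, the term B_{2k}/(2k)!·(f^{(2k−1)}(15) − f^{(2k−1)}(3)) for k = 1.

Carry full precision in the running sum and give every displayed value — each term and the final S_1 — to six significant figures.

S_1 ≈ 27.2060

∫_3^15 ln(x) dx evaluates to 25.3249.
Boundary: ½(f(3) + f(15)) = ½(1.09861 + 2.70805) = 1.90333.
Integral + boundary = 27.2282.
Order-1 term: 1/12 · (0.0666667 − 0.333333) = -0.0222222.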